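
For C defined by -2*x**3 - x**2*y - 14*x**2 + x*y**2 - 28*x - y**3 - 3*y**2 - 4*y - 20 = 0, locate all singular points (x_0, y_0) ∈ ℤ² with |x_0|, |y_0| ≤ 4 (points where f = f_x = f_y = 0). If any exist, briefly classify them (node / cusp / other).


Singular points: {(-2, -2)}; classification: cusp.

Compute partial derivatives:
  f_x = -6*x**2 - 2*x*y - 28*x + y**2 - 28.
  f_y = -x**2 + 2*x*y - 3*y**2 - 6*y - 4.
Scan x_0 ∈ {−4, ..., 4}. For each x_0, f_y(x_0, y) is a polynomial in y; find its integer roots y ∈ {−4, ..., 4}, then test f_x and f at those candidates.
  x = -4: f_y(-4, y) = -3*y**2 - 14*y - 20; no integer root y with |y| ≤ 4.
  x = -3: f_y(-3, y) = -3*y**2 - 12*y - 13; no integer root y with |y| ≤ 4.
  x = -2: f_y(-2, y) = -3*y**2 - 10*y - 8; vanishes at y ∈ {-2}. (-2, -2): f_x = 0, f = 0 — SINGULAR.
  x = -1: f_y(-1, y) = -3*y**2 - 8*y - 5; vanishes at y ∈ {-1}. (-1, -1): f_x = -7 ≠ 0.
  x = 0: f_y(0, y) = -3*y**2 - 6*y - 4; no integer root y with |y| ≤ 4.
  x = 1: f_y(1, y) = -3*y**2 - 4*y - 5; no integer root y with |y| ≤ 4.
  x = 2: f_y(2, y) = -3*y**2 - 2*y - 8; no integer root y with |y| ≤ 4.
  x = 3: f_y(3, y) = -3*y**2 - 13; no integer root y with |y| ≤ 4.
  x = 4: f_y(4, y) = -3*y**2 + 2*y - 20; no integer root y with |y| ≤ 4.
Only singular point on the grid: (-2, -2).
Classify: substitute x = -2 + u, y = -2 + v and expand: f = -2*u**3 - u**2*v + u*v**2 - v**3 + v**2.
No constant or linear terms (consistent with a singular point). Quadratic part: v**2. Cubic part: -2*u**3 - u**2*v + u*v**2 - v**3.
The quadratic part v**2 is a perfect square, so there is a single (double) tangent line v = 0, i.e. y = -2. Restricting the cubic part to that line (v = 0) leaves -2*u**3 ≠ 0, so f is not divisible by v and the branch is v² ≈ 2*u**3 to lowest order — this is a cusp.
Classification: cusp.


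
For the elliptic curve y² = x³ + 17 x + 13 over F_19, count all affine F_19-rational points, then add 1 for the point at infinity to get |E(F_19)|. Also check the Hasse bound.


Affine points = {(2, 6), (2, 13), (7, 0), (10, 9), (10, 10), (11, 7), (11, 12), (12, 8), (12, 11), (16, 7), (16, 12), (17, 3), (17, 16)}; affine count = 13; |E(F_19)| = 14.

Discriminant check: Δ ∝ 4a³ + 27b² = 4·17³ + 27·13² = 4·4913 + 27·169 ≡ 9 (mod 19). Nonzero ⇒ E is nonsingular.
For each x ∈ F_19, compute rhs = x³ + 17·x + 13 mod 19, then count y ∈ F_19 with y² ≡ rhs.
  x = 0: rhs = 13, matching y values: none (0 points).
  x = 1: rhs = 12, matching y values: none (0 points).
  x = 2: rhs = 17, matching y values: 6, 13 (2 points).
  x = 3: rhs = 15, matching y values: none (0 points).
  x = 4: rhs = 12, matching y values: none (0 points).
  x = 5: rhs = 14, matching y values: none (0 points).
  x = 6: rhs = 8, matching y values: none (0 points).
  x = 7: rhs = 0, matching y values: 0 (1 points).
  x = 8: rhs = 15, matching y values: none (0 points).
  x = 9: rhs = 2, matching y values: none (0 points).
  x = 10: rhs = 5, matching y values: 9, 10 (2 points).
  x = 11: rhs = 11, matching y values: 7, 12 (2 points).
  x = 12: rhs = 7, matching y values: 8, 11 (2 points).
  x = 13: rhs = 18, matching y values: none (0 points).
  x = 14: rhs = 12, matching y values: none (0 points).
  x = 15: rhs = 14, matching y values: none (0 points).
  x = 16: rhs = 11, matching y values: 7, 12 (2 points).
  x = 17: rhs = 9, matching y values: 3, 16 (2 points).
  x = 18: rhs = 14, matching y values: none (0 points).
Total affine count: 13.
Full point count |E(F_19)| = 13 + 1 = 14.
Hasse bound: |14 − (19+1)| = |-6| = 6 ≤ 2√19 ≈ 8.7178 ✓.


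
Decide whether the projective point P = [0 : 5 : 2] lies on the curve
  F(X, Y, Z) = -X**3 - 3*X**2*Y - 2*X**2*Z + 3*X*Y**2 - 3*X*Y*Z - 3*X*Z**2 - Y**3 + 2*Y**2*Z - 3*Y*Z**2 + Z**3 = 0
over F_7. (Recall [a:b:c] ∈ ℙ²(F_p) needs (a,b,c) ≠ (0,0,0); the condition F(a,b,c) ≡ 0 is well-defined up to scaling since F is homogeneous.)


F(0,5,2) ≡ 0 (mod 7); P is on the curve.

Evaluate F(0, 5, 2) term-by-term (mod 7).
  -X**3 ↦ -1·0·1·1 = 0
  -3*X**2*Y ↦ -3·0·5·1 = 0
  -2*X**2*Z ↦ -2·0·1·2 = 0
  3*X*Y**2 ↦ 3·0·25·1 = 0
  -3*X*Y*Z ↦ -3·0·5·2 = 0
  -3*X*Z**2 ↦ -3·0·1·4 = 0
  -Y**3 ↦ -1·1·125·1 = -125
  2*Y**2*Z ↦ 2·1·25·2 = 100
  -3*Y*Z**2 ↦ -3·1·5·4 = -60
  Z**3 ↦ 1·1·1·8 = 8
Sum: F(0, 5, 2) = (0) + (0) + (0) + (0) + (0) + (0) + (-125) + (100) + (-60) + (8) = -77.
Reducing mod 7: -77 ≡ 0 (mod 7).
Since F(a, b, c) ≡ 0 (mod 7), P lies on the curve.


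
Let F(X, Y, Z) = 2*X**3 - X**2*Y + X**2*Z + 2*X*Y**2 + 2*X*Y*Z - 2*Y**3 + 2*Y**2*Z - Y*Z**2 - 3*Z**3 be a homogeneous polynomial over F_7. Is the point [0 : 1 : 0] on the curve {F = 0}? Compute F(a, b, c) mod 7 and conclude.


F(0,1,0) ≡ 5 (mod 7); P is NOT on the curve.

Evaluate F(0, 1, 0) term-by-term (mod 7).
  2*X**3 ↦ 2·0·1·1 = 0
  -X**2*Y ↦ -1·0·1·1 = 0
  X**2*Z ↦ 1·0·1·0 = 0
  2*X*Y**2 ↦ 2·0·1·1 = 0
  2*X*Y*Z ↦ 2·0·1·0 = 0
  -2*Y**3 ↦ -2·1·1·1 = -2
  2*Y**2*Z ↦ 2·1·1·0 = 0
  -Y*Z**2 ↦ -1·1·1·0 = 0
  -3*Z**3 ↦ -3·1·1·0 = 0
Sum: F(0, 1, 0) = (0) + (0) + (0) + (0) + (0) + (-2) + (0) + (0) + (0) = -2.
Reducing mod 7: -2 ≡ 5 (mod 7).
Since F(a, b, c) ≡ 5 ≠ 0 (mod 7), P does NOT lie on the curve.


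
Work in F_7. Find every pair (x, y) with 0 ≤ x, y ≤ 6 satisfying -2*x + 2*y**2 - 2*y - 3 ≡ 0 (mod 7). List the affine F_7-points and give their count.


Affine F_7-points: {(0, 4), (1, 3), (1, 5), (2, 0), (2, 1), (4, 2), (4, 6)}; count = 7.

For each of the 49 pairs (x, y) ∈ F_7², evaluate f(x, y) mod 7. Record the zeros.
  x = 0: [0↦4, 1↦4, 2↦1, 3↦2, 4↦0, 5↦2, 6↦1]  zeros at y ∈ {4}
  x = 1: [0↦2, 1↦2, 2↦6, 3↦0, 4↦5, 5↦0, 6↦6]  zeros at y ∈ {3, 5}
  x = 2: [0↦0, 1↦0, 2↦4, 3↦5, 4↦3, 5↦5, 6↦4]  zeros at y ∈ {0, 1}
  x = 3: [0↦5, 1↦5, 2↦2, 3↦3, 4↦1, 5↦3, 6↦2]  zeros at y ∈ ∅
  x = 4: [0↦3, 1↦3, 2↦0, 3↦1, 4↦6, 5↦1, 6↦0]  zeros at y ∈ {2, 6}
  x = 5: [0↦1, 1↦1, 2↦5, 3↦6, 4↦4, 5↦6, 6↦5]  zeros at y ∈ ∅
  x = 6: [0↦6, 1↦6, 2↦3, 3↦4, 4↦2, 5↦4, 6↦3]  zeros at y ∈ ∅
Collecting zeros: affine points = {(0, 4), (1, 3), (1, 5), (2, 0), (2, 1), (4, 2), (4, 6)}.
Total count |C(F_7)_aff| = 7.


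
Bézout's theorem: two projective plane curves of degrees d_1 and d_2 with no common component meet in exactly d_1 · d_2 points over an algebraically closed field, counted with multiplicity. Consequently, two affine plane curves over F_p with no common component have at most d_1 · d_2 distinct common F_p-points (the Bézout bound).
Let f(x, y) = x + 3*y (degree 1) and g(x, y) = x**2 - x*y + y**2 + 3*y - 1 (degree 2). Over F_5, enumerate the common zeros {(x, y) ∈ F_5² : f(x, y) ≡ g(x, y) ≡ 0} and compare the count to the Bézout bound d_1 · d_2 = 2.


Common zeros: {(1, 3), (2, 1)}; count = 2; Bézout bound = 2.

deg(f) = 1, deg(g) = 2, so Bézout bound = 2.
Scan x ∈ F_5. For each x, list the y ∈ F_5 with f(x, y) ≡ 0 and those with g(x, y) ≡ 0 (mod 5); the common zeros in that column are the intersection.
  x = 0: f ≡ 0 at y ∈ {0}; g ≡ 0 at y ∈ ∅; common: ∅.
  x = 1: f ≡ 0 at y ∈ {3}; g ≡ 0 at y ∈ {0, 3}; common: {3}.
  x = 2: f ≡ 0 at y ∈ {1}; g ≡ 0 at y ∈ {1, 3}; common: {1}.
  x = 3: f ≡ 0 at y ∈ {4}; g ≡ 0 at y ∈ ∅; common: ∅.
  x = 4: f ≡ 0 at y ∈ {2}; g ≡ 0 at y ∈ {0, 1}; common: ∅.
Collecting: common zeros = {(1, 3), (2, 1)}, so the count is 2.
Comparison with the Bézout bound: 2 ≤ 2 = deg(f)·deg(g), as expected for curves with no common component (the bound is attained).


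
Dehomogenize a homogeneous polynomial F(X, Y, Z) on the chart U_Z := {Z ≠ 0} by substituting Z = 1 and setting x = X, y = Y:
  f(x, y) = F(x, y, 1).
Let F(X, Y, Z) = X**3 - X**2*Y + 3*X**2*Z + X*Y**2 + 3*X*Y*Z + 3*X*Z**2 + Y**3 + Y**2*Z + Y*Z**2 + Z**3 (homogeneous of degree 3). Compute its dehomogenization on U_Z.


f(x, y) = x**3 - x**2*y + 3*x**2 + x*y**2 + 3*x*y + 3*x + y**3 + y**2 + y + 1

On U_Z we set Z = 1. Each monomial c·X^i·Y^j·Z^k in F becomes c·x^i·y^j·1^k = c·x^i·y^j.
Substituting Z = 1: F(X, Y, 1) = x**3 - x**2*y + 3*x**2 + x*y**2 + 3*x*y + 3*x + y**3 + y**2 + y + 1.
Note: deg(f) ≤ deg(F) = 3; strict inequality happens when F is divisible by Z (lost terms).


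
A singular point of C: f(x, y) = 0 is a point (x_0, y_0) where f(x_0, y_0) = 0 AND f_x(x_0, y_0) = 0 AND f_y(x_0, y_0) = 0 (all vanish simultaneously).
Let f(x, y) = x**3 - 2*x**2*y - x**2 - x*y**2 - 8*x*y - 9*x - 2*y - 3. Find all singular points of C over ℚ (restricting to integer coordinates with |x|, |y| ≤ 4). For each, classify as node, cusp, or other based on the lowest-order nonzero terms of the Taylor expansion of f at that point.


Singular points: {(-1, -2)}; classification: cusp.

Compute partial derivatives:
  f_x = 3*x**2 - 4*x*y - 2*x - y**2 - 8*y - 9.
  f_y = -2*x**2 - 2*x*y - 8*x - 2.
Scan x_0 ∈ {−4, ..., 4}. For each x_0, f_y(x_0, y) is a polynomial in y; find its integer roots y ∈ {−4, ..., 4}, then test f_x and f at those candidates.
  x = -4: f_y(-4, y) = 8*y - 2; no integer root y with |y| ≤ 4.
  x = -3: f_y(-3, y) = 6*y + 4; no integer root y with |y| ≤ 4.
  x = -2: f_y(-2, y) = 4*y + 6; no integer root y with |y| ≤ 4.
  x = -1: f_y(-1, y) = 2*y + 4; vanishes at y ∈ {-2}. (-1, -2): f_x = 0, f = 0 — SINGULAR.
  x = 0: f_y(0, y) = -2; no integer root y with |y| ≤ 4.
  x = 1: f_y(1, y) = -2*y - 12; no integer root y with |y| ≤ 4.
  x = 2: f_y(2, y) = -4*y - 26; no integer root y with |y| ≤ 4.
  x = 3: f_y(3, y) = -6*y - 44; no integer root y with |y| ≤ 4.
  x = 4: f_y(4, y) = -8*y - 66; no integer root y with |y| ≤ 4.
Only singular point on the grid: (-1, -2).
Classify: substitute x = -1 + u, y = -2 + v and expand: f = u**3 - 2*u**2*v - u*v**2 + v**2.
No constant or linear terms (consistent with a singular point). Quadratic part: v**2. Cubic part: u**3 - 2*u**2*v - u*v**2.
The quadratic part v**2 is a perfect square, so there is a single (double) tangent line v = 0, i.e. y = -2. Restricting the cubic part to that line (v = 0) leaves u**3 ≠ 0, so f is not divisible by v and the branch is v² ≈ -u**3 to lowest order — this is a cusp.
Classification: cusp.


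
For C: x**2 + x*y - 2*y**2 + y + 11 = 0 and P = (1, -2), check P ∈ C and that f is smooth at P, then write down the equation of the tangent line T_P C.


Tangent line at P: 10*y + 20 = 0.

Step 1: f(1, -2) = 0, so P lies on C.
Step 2: partial derivatives
  f_x(x, y) = 2*x + y, f_y(x, y) = x - 4*y + 1.
  f_x(P) = 0, f_y(P) = 10 (gradient nonzero, so P is smooth).
Step 3: tangent line at P: 0·(x − 1) + 10·(y − -2) = 0.
Expanding: 10*y + 20 = 0.


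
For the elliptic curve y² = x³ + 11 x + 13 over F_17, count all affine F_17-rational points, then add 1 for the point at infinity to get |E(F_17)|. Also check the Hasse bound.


Affine points = {(0, 8), (0, 9), (1, 5), (1, 12), (2, 3), (2, 14), (4, 6), (4, 11), (7, 5), (7, 12), (8, 1), (8, 16), (9, 5), (9, 12), (10, 1), (10, 16), (14, 2), (14, 15), (15, 0), (16, 1), (16, 16)}; affine count = 21; |E(F_17)| = 22.

Discriminant check: Δ ∝ 4a³ + 27b² = 4·11³ + 27·13² = 4·1331 + 27·169 ≡ 10 (mod 17). Nonzero ⇒ E is nonsingular.
For each x ∈ F_17, compute rhs = x³ + 11·x + 13 mod 17, then count y ∈ F_17 with y² ≡ rhs.
  x = 0: rhs = 13, matching y values: 8, 9 (2 points).
  x = 1: rhs = 8, matching y values: 5, 12 (2 points).
  x = 2: rhs = 9, matching y values: 3, 14 (2 points).
  x = 3: rhs = 5, matching y values: none (0 points).
  x = 4: rhs = 2, matching y values: 6, 11 (2 points).
  x = 5: rhs = 6, matching y values: none (0 points).
  x = 6: rhs = 6, matching y values: none (0 points).
  x = 7: rhs = 8, matching y values: 5, 12 (2 points).
  x = 8: rhs = 1, matching y values: 1, 16 (2 points).
  x = 9: rhs = 8, matching y values: 5, 12 (2 points).
  x = 10: rhs = 1, matching y values: 1, 16 (2 points).
  x = 11: rhs = 3, matching y values: none (0 points).
  x = 12: rhs = 3, matching y values: none (0 points).
  x = 13: rhs = 7, matching y values: none (0 points).
  x = 14: rhs = 4, matching y values: 2, 15 (2 points).
  x = 15: rhs = 0, matching y values: 0 (1 points).
  x = 16: rhs = 1, matching y values: 1, 16 (2 points).
Total affine count: 21.
Full point count |E(F_17)| = 21 + 1 = 22.
Hasse bound: |22 − (17+1)| = |4| = 4 ≤ 2√17 ≈ 8.2462 ✓.


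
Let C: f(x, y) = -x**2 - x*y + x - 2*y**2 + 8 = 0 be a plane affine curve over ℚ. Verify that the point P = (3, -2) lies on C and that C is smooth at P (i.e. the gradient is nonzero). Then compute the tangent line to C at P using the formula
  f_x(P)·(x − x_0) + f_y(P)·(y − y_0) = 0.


Tangent line at P: -3*x + 5*y + 19 = 0.

Step 1: f(3, -2) = 0, so P lies on C.
Step 2: partial derivatives
  f_x(x, y) = -2*x - y + 1, f_y(x, y) = -x - 4*y.
  f_x(P) = -3, f_y(P) = 5 (gradient nonzero, so P is smooth).
Step 3: tangent line at P: -3·(x − 3) + 5·(y − -2) = 0.
Expanding: -3*x + 5*y + 19 = 0.


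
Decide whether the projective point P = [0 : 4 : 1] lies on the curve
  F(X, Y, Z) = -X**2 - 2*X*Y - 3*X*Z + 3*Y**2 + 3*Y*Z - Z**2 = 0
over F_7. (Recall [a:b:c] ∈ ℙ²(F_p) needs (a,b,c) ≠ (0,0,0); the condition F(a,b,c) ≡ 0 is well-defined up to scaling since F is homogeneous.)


F(0,4,1) ≡ 3 (mod 7); P is NOT on the curve.

Evaluate F(0, 4, 1) term-by-term (mod 7).
  -X**2 ↦ -1·0·1·1 = 0
  -2*X*Y ↦ -2·0·4·1 = 0
  -3*X*Z ↦ -3·0·1·1 = 0
  3*Y**2 ↦ 3·1·16·1 = 48
  3*Y*Z ↦ 3·1·4·1 = 12
  -Z**2 ↦ -1·1·1·1 = -1
Sum: F(0, 4, 1) = (0) + (0) + (0) + (48) + (12) + (-1) = 59.
Reducing mod 7: 59 ≡ 3 (mod 7).
Since F(a, b, c) ≡ 3 ≠ 0 (mod 7), P does NOT lie on the curve.


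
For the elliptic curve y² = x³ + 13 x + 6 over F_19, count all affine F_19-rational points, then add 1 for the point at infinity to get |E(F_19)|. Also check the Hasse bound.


Affine points = {(0, 5), (0, 14), (1, 1), (1, 18), (5, 5), (5, 14), (9, 4), (9, 15), (11, 6), (11, 13), (12, 3), (12, 16), (13, 4), (13, 15), (14, 5), (14, 14), (15, 2), (15, 17), (16, 4), (16, 15), (18, 7), (18, 12)}; affine count = 22; |E(F_19)| = 23.

Discriminant check: Δ ∝ 4a³ + 27b² = 4·13³ + 27·6² = 4·2197 + 27·36 ≡ 13 (mod 19). Nonzero ⇒ E is nonsingular.
For each x ∈ F_19, compute rhs = x³ + 13·x + 6 mod 19, then count y ∈ F_19 with y² ≡ rhs.
  x = 0: rhs = 6, matching y values: 5, 14 (2 points).
  x = 1: rhs = 1, matching y values: 1, 18 (2 points).
  x = 2: rhs = 2, matching y values: none (0 points).
  x = 3: rhs = 15, matching y values: none (0 points).
  x = 4: rhs = 8, matching y values: none (0 points).
  x = 5: rhs = 6, matching y values: 5, 14 (2 points).
  x = 6: rhs = 15, matching y values: none (0 points).
  x = 7: rhs = 3, matching y values: none (0 points).
  x = 8: rhs = 14, matching y values: none (0 points).
  x = 9: rhs = 16, matching y values: 4, 15 (2 points).
  x = 10: rhs = 15, matching y values: none (0 points).
  x = 11: rhs = 17, matching y values: 6, 13 (2 points).
  x = 12: rhs = 9, matching y values: 3, 16 (2 points).
  x = 13: rhs = 16, matching y values: 4, 15 (2 points).
  x = 14: rhs = 6, matching y values: 5, 14 (2 points).
  x = 15: rhs = 4, matching y values: 2, 17 (2 points).
  x = 16: rhs = 16, matching y values: 4, 15 (2 points).
  x = 17: rhs = 10, matching y values: none (0 points).
  x = 18: rhs = 11, matching y values: 7, 12 (2 points).
Total affine count: 22.
Full point count |E(F_19)| = 22 + 1 = 23.
Hasse bound: |23 − (19+1)| = |3| = 3 ≤ 2√19 ≈ 8.7178 ✓.


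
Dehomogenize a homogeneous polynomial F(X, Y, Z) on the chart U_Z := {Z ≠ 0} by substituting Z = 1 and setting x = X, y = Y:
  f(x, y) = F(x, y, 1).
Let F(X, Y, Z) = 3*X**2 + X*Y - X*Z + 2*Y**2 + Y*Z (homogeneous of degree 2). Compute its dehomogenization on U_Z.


f(x, y) = 3*x**2 + x*y - x + 2*y**2 + y

On U_Z we set Z = 1. Each monomial c·X^i·Y^j·Z^k in F becomes c·x^i·y^j·1^k = c·x^i·y^j.
Substituting Z = 1: F(X, Y, 1) = 3*x**2 + x*y - x + 2*y**2 + y.
Note: deg(f) ≤ deg(F) = 2; strict inequality happens when F is divisible by Z (lost terms).


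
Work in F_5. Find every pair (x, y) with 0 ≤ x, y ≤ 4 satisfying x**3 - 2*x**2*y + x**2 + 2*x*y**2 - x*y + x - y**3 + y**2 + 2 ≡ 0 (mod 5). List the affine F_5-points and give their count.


Affine F_5-points: {(1, 0), (2, 1), (3, 4)}; count = 3.

For each of the 25 pairs (x, y) ∈ F_5², evaluate f(x, y) mod 5. Record the zeros.
  x = 0: [0↦2, 1↦2, 2↦3, 3↦4, 4↦4]  zeros at y ∈ ∅
  x = 1: [0↦0, 1↦4, 2↦3, 3↦1, 4↦2]  zeros at y ∈ {0}
  x = 2: [0↦1, 1↦0, 2↦3, 3↦4, 4↦2]  zeros at y ∈ {1}
  x = 3: [0↦1, 1↦1, 2↦4, 3↦4, 4↦0]  zeros at y ∈ {4}
  x = 4: [0↦1, 1↦3, 2↦2, 3↦2, 4↦2]  zeros at y ∈ ∅
Collecting zeros: affine points = {(1, 0), (2, 1), (3, 4)}.
Total count |C(F_5)_aff| = 3.


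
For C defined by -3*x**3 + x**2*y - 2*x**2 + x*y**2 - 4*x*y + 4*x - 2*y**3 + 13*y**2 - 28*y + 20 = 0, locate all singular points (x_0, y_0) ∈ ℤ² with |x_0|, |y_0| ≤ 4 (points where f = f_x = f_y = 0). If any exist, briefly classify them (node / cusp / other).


Singular points: {(0, 2)}; classification: cusp.

Compute partial derivatives:
  f_x = -9*x**2 + 2*x*y - 4*x + y**2 - 4*y + 4.
  f_y = x**2 + 2*x*y - 4*x - 6*y**2 + 26*y - 28.
Scan x_0 ∈ {−4, ..., 4}. For each x_0, f_y(x_0, y) is a polynomial in y; find its integer roots y ∈ {−4, ..., 4}, then test f_x and f at those candidates.
  x = -4: f_y(-4, y) = -6*y**2 + 18*y + 4; no integer root y with |y| ≤ 4.
  x = -3: f_y(-3, y) = -6*y**2 + 20*y - 7; no integer root y with |y| ≤ 4.
  x = -2: f_y(-2, y) = -6*y**2 + 22*y - 16; vanishes at y ∈ {1}. (-2, 1): f_x = -31 ≠ 0.
  x = -1: f_y(-1, y) = -6*y**2 + 24*y - 23; no integer root y with |y| ≤ 4.
  x = 0: f_y(0, y) = -6*y**2 + 26*y - 28; vanishes at y ∈ {2}. (0, 2): f_x = 0, f = 0 — SINGULAR.
  x = 1: f_y(1, y) = -6*y**2 + 28*y - 31; no integer root y with |y| ≤ 4.
  x = 2: f_y(2, y) = -6*y**2 + 30*y - 32; no integer root y with |y| ≤ 4.
  x = 3: f_y(3, y) = -6*y**2 + 32*y - 31; no integer root y with |y| ≤ 4.
  x = 4: f_y(4, y) = -6*y**2 + 34*y - 28; vanishes at y ∈ {1}. (4, 1): f_x = -151 ≠ 0.
Only singular point on the grid: (0, 2).
Classify: substitute x = 0 + u, y = 2 + v and expand: f = -3*u**3 + u**2*v + u*v**2 - 2*v**3 + v**2.
No constant or linear terms (consistent with a singular point). Quadratic part: v**2. Cubic part: -3*u**3 + u**2*v + u*v**2 - 2*v**3.
The quadratic part v**2 is a perfect square, so there is a single (double) tangent line v = 0, i.e. y = 2. Restricting the cubic part to that line (v = 0) leaves -3*u**3 ≠ 0, so f is not divisible by v and the branch is v² ≈ 3*u**3 to lowest order — this is a cusp.
Classification: cusp.


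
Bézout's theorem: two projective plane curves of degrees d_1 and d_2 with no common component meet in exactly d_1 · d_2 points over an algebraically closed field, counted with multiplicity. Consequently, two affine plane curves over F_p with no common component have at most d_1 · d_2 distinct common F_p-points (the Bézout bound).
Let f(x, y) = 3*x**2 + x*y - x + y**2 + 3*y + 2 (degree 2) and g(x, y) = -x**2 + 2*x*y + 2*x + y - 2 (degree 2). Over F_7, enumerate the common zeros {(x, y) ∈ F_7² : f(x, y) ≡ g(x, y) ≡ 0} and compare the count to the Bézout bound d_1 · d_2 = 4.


Common zeros: {(1, 5), (6, 2)}; count = 2; Bézout bound = 4.

deg(f) = 2, deg(g) = 2, so Bézout bound = 4.
Scan x ∈ F_7. For each x, list the y ∈ F_7 with f(x, y) ≡ 0 and those with g(x, y) ≡ 0 (mod 7); the common zeros in that column are the intersection.
  x = 0: f ≡ 0 at y ∈ {5, 6}; g ≡ 0 at y ∈ {2}; common: ∅.
  x = 1: f ≡ 0 at y ∈ {5}; g ≡ 0 at y ∈ {5}; common: {5}.
  x = 2: f ≡ 0 at y ∈ ∅; g ≡ 0 at y ∈ {6}; common: ∅.
  x = 3: f ≡ 0 at y ∈ {2, 6}; g ≡ 0 at y ∈ ∅; common: ∅.
  x = 4: f ≡ 0 at y ∈ ∅; g ≡ 0 at y ∈ {5}; common: ∅.
  x = 5: f ≡ 0 at y ∈ {3}; g ≡ 0 at y ∈ {6}; common: ∅.
  x = 6: f ≡ 0 at y ∈ {2, 3}; g ≡ 0 at y ∈ {2}; common: {2}.
Collecting: common zeros = {(1, 5), (6, 2)}, so the count is 2.
Comparison with the Bézout bound: 2 ≤ 4 = deg(f)·deg(g), as expected for curves with no common component (the affine F_7-count falls short of the bound because intersections may lie at infinity, over extension fields, or carry multiplicity).


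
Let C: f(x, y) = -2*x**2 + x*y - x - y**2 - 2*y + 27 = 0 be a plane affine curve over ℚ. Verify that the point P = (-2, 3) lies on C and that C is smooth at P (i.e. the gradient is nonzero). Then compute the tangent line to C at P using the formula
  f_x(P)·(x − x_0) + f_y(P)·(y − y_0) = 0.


Tangent line at P: 10*x - 10*y + 50 = 0.

Step 1: f(-2, 3) = 0, so P lies on C.
Step 2: partial derivatives
  f_x(x, y) = -4*x + y - 1, f_y(x, y) = x - 2*y - 2.
  f_x(P) = 10, f_y(P) = -10 (gradient nonzero, so P is smooth).
Step 3: tangent line at P: 10·(x − -2) + -10·(y − 3) = 0.
Expanding: 10*x - 10*y + 50 = 0.


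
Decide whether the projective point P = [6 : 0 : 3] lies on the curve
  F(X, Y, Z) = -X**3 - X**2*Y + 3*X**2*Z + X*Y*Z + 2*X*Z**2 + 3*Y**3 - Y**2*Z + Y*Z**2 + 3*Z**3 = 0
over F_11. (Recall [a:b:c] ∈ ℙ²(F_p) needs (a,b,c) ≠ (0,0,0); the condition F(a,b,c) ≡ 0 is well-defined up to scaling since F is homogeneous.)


F(6,0,3) ≡ 0 (mod 11); P is on the curve.

Evaluate F(6, 0, 3) term-by-term (mod 11).
  -X**3 ↦ -1·216·1·1 = -216
  -X**2*Y ↦ -1·36·0·1 = 0
  3*X**2*Z ↦ 3·36·1·3 = 324
  X*Y*Z ↦ 1·6·0·3 = 0
  2*X*Z**2 ↦ 2·6·1·9 = 108
  3*Y**3 ↦ 3·1·0·1 = 0
  -Y**2*Z ↦ -1·1·0·3 = 0
  Y*Z**2 ↦ 1·1·0·9 = 0
  3*Z**3 ↦ 3·1·1·27 = 81
Sum: F(6, 0, 3) = (-216) + (0) + (324) + (0) + (108) + (0) + (0) + (0) + (81) = 297.
Reducing mod 11: 297 ≡ 0 (mod 11).
Since F(a, b, c) ≡ 0 (mod 11), P lies on the curve.


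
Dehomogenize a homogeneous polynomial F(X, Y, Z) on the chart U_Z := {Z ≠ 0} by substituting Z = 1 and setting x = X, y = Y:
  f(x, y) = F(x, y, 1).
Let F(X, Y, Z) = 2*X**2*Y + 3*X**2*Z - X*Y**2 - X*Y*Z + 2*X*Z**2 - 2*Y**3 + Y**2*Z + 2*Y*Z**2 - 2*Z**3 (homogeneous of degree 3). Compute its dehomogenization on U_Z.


f(x, y) = 2*x**2*y + 3*x**2 - x*y**2 - x*y + 2*x - 2*y**3 + y**2 + 2*y - 2

On U_Z we set Z = 1. Each monomial c·X^i·Y^j·Z^k in F becomes c·x^i·y^j·1^k = c·x^i·y^j.
Substituting Z = 1: F(X, Y, 1) = 2*x**2*y + 3*x**2 - x*y**2 - x*y + 2*x - 2*y**3 + y**2 + 2*y - 2.
Note: deg(f) ≤ deg(F) = 3; strict inequality happens when F is divisible by Z (lost terms).


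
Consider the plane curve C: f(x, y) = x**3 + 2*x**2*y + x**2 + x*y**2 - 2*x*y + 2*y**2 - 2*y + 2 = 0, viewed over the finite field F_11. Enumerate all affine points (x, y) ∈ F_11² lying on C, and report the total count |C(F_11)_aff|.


Affine F_11-points: {(1, 4), (2, 8), (3, 10), (4, 1), (4, 10), (5, 5), (5, 10), (7, 2), (7, 6), (9, 9)}; count = 10.

For each of the 121 pairs (x, y) ∈ F_11², evaluate f(x, y) mod 11. Record the zeros.
  x = 0: [0↦2, 1↦2, 2↦6, 3↦3, 4↦4, 5↦9, 6↦7, 7↦9, 8↦4, 9↦3, 10↦6]  zeros at y ∈ ∅
  x = 1: [0↦4, 1↦5, 2↦1, 3↦3, 4↦0, 5↦3, 6↦1, 7↦5, 8↦4, 9↦9, 10↦9]  zeros at y ∈ {4}
  x = 2: [0↦3, 1↦9, 2↦1, 3↦1, 4↦9, 5↦3, 6↦5, 7↦4, 8↦0, 9↦4, 10↦5]  zeros at y ∈ {8}
  x = 3: [0↦5, 1↦9, 2↦1, 3↦3, 4↦4, 5↦4, 6↦3, 7↦1, 8↦9, 9↦5, 10↦0]  zeros at y ∈ {10}
  x = 4: [0↦5, 1↦0, 2↦7, 3↦4, 4↦2, 5↦1, 6↦1, 7↦2, 8↦4, 9↦7, 10↦0]  zeros at y ∈ {1, 10}
  x = 5: [0↦9, 1↦10, 2↦3, 3↦10, 4↦9, 5↦0, 6↦5, 7↦2, 8↦2, 9↦5, 10↦0]  zeros at y ∈ {5, 10}
  x = 6: [0↦1, 1↦1, 2↦6, 3↦5, 4↦9, 5↦7, 6↦10, 7↦7, 8↦9, 9↦5, 10↦6]  zeros at y ∈ ∅
  x = 7: [0↦9, 1↦1, 2↦0, 3↦6, 4↦8, 5↦6, 6↦0, 7↦1, 8↦9, 9↦2, 10↦2]  zeros at y ∈ {2, 6}
  x = 8: [0↦6, 1↦5, 2↦2, 3↦8, 4↦1, 5↦3, 6↦3, 7↦1, 8↦8, 9↦2, 10↦5]  zeros at y ∈ ∅
  x = 9: [0↦9, 1↦8, 2↦7, 3↦6, 4↦5, 5↦4, 6↦3, 7↦2, 8↦1, 9↦0, 10↦10]  zeros at y ∈ {9}
  x = 10: [0↦2, 1↦5, 2↦10, 3↦6, 4↦4, 5↦4, 6↦6, 7↦10, 8↦5, 9↦2, 10↦1]  zeros at y ∈ ∅
Collecting zeros: affine points = {(1, 4), (2, 8), (3, 10), (4, 1), (4, 10), (5, 5), (5, 10), (7, 2), (7, 6), (9, 9)}.
Total count |C(F_11)_aff| = 10.


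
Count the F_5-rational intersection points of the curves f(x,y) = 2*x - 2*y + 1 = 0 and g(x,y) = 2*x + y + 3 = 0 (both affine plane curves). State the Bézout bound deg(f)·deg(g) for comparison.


Common zeros: {(3, 1)}; count = 1; Bézout bound = 1.

deg(f) = 1, deg(g) = 1, so Bézout bound = 1.
Scan x ∈ F_5. For each x, list the y ∈ F_5 with f(x, y) ≡ 0 and those with g(x, y) ≡ 0 (mod 5); the common zeros in that column are the intersection.
  x = 0: f ≡ 0 at y ∈ {3}; g ≡ 0 at y ∈ {2}; common: ∅.
  x = 1: f ≡ 0 at y ∈ {4}; g ≡ 0 at y ∈ {0}; common: ∅.
  x = 2: f ≡ 0 at y ∈ {0}; g ≡ 0 at y ∈ {3}; common: ∅.
  x = 3: f ≡ 0 at y ∈ {1}; g ≡ 0 at y ∈ {1}; common: {1}.
  x = 4: f ≡ 0 at y ∈ {2}; g ≡ 0 at y ∈ {4}; common: ∅.
Collecting: common zeros = {(3, 1)}, so the count is 1.
Comparison with the Bézout bound: 1 ≤ 1 = deg(f)·deg(g), as expected for curves with no common component (the bound is attained).


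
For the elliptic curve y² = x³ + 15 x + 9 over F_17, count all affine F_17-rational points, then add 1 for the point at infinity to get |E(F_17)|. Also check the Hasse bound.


Affine points = {(0, 3), (0, 14), (1, 5), (1, 12), (2, 8), (2, 9), (3, 8), (3, 9), (6, 3), (6, 14), (7, 7), (7, 10), (11, 3), (11, 14), (12, 8), (12, 9), (13, 2), (13, 15)}; affine count = 18; |E(F_17)| = 19.

Discriminant check: Δ ∝ 4a³ + 27b² = 4·15³ + 27·9² = 4·3375 + 27·81 ≡ 13 (mod 17). Nonzero ⇒ E is nonsingular.
For each x ∈ F_17, compute rhs = x³ + 15·x + 9 mod 17, then count y ∈ F_17 with y² ≡ rhs.
  x = 0: rhs = 9, matching y values: 3, 14 (2 points).
  x = 1: rhs = 8, matching y values: 5, 12 (2 points).
  x = 2: rhs = 13, matching y values: 8, 9 (2 points).
  x = 3: rhs = 13, matching y values: 8, 9 (2 points).
  x = 4: rhs = 14, matching y values: none (0 points).
  x = 5: rhs = 5, matching y values: none (0 points).
  x = 6: rhs = 9, matching y values: 3, 14 (2 points).
  x = 7: rhs = 15, matching y values: 7, 10 (2 points).
  x = 8: rhs = 12, matching y values: none (0 points).
  x = 9: rhs = 6, matching y values: none (0 points).
  x = 10: rhs = 3, matching y values: none (0 points).
  x = 11: rhs = 9, matching y values: 3, 14 (2 points).
  x = 12: rhs = 13, matching y values: 8, 9 (2 points).
  x = 13: rhs = 4, matching y values: 2, 15 (2 points).
  x = 14: rhs = 5, matching y values: none (0 points).
  x = 15: rhs = 5, matching y values: none (0 points).
  x = 16: rhs = 10, matching y values: none (0 points).
Total affine count: 18.
Full point count |E(F_17)| = 18 + 1 = 19.
Hasse bound: |19 − (17+1)| = |1| = 1 ≤ 2√17 ≈ 8.2462 ✓.


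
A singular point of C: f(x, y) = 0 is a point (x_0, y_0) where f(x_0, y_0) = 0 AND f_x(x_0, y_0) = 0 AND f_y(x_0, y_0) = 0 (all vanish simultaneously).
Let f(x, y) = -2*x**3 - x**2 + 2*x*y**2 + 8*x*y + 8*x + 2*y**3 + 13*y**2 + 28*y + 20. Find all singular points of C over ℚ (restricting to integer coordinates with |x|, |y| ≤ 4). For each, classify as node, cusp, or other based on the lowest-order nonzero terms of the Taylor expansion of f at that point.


Singular points: {(0, -2)}; classification: node.

Compute partial derivatives:
  f_x = -6*x**2 - 2*x + 2*y**2 + 8*y + 8.
  f_y = 4*x*y + 8*x + 6*y**2 + 26*y + 28.
Scan x_0 ∈ {−4, ..., 4}. For each x_0, f_y(x_0, y) is a polynomial in y; find its integer roots y ∈ {−4, ..., 4}, then test f_x and f at those candidates.
  x = -4: f_y(-4, y) = 6*y**2 + 10*y - 4; vanishes at y ∈ {-2}. (-4, -2): f_x = -88 ≠ 0.
  x = -3: f_y(-3, y) = 6*y**2 + 14*y + 4; vanishes at y ∈ {-2}. (-3, -2): f_x = -48 ≠ 0.
  x = -2: f_y(-2, y) = 6*y**2 + 18*y + 12; vanishes at y ∈ {-2, -1}. (-2, -2): f_x = -20 ≠ 0; (-2, -1): f_x = -18 ≠ 0.
  x = -1: f_y(-1, y) = 6*y**2 + 22*y + 20; vanishes at y ∈ {-2}. (-1, -2): f_x = -4 ≠ 0.
  x = 0: f_y(0, y) = 6*y**2 + 26*y + 28; vanishes at y ∈ {-2}. (0, -2): f_x = 0, f = 0 — SINGULAR.
  x = 1: f_y(1, y) = 6*y**2 + 30*y + 36; vanishes at y ∈ {-3, -2}. (1, -3): f_x = -6 ≠ 0; (1, -2): f_x = -8 ≠ 0.
  x = 2: f_y(2, y) = 6*y**2 + 34*y + 44; vanishes at y ∈ {-2}. (2, -2): f_x = -28 ≠ 0.
  x = 3: f_y(3, y) = 6*y**2 + 38*y + 52; vanishes at y ∈ {-2}. (3, -2): f_x = -60 ≠ 0.
  x = 4: f_y(4, y) = 6*y**2 + 42*y + 60; vanishes at y ∈ {-2}. (4, -2): f_x = -104 ≠ 0.
Only singular point on the grid: (0, -2).
Classify: substitute x = 0 + u, y = -2 + v and expand: f = -2*u**3 - u**2 + 2*u*v**2 + 2*v**3 + v**2.
No constant or linear terms (consistent with a singular point). Quadratic part: -u**2 + v**2. Cubic part: -2*u**3 + 2*u*v**2 + 2*v**3.
The quadratic part v**2 - u**2 = (v − u)(v + u) splits into two distinct linear factors, so there are two distinct tangent lines y − -2 = ±(x − 0) — this is a node (ordinary double point).
Classification: node.


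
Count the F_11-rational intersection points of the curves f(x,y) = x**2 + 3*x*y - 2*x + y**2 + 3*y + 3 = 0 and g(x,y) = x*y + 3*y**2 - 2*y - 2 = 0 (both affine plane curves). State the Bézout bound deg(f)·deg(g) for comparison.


Common zeros: ∅; count = 0; Bézout bound = 4.

deg(f) = 2, deg(g) = 2, so Bézout bound = 4.
Scan x ∈ F_11. For each x, list the y ∈ F_11 with f(x, y) ≡ 0 and those with g(x, y) ≡ 0 (mod 11); the common zeros in that column are the intersection.
  x = 0: f ≡ 0 at y ∈ ∅; g ≡ 0 at y ∈ ∅; common: ∅.
  x = 1: f ≡ 0 at y ∈ ∅; g ≡ 0 at y ∈ {1, 3}; common: ∅.
  x = 2: f ≡ 0 at y ∈ {4, 9}; g ≡ 0 at y ∈ ∅; common: ∅.
  x = 3: f ≡ 0 at y ∈ ∅; g ≡ 0 at y ∈ {8, 10}; common: ∅.
  x = 4: f ≡ 0 at y ∈ {0, 7}; g ≡ 0 at y ∈ ∅; common: ∅.
  x = 5: f ≡ 0 at y ∈ ∅; g ≡ 0 at y ∈ {5}; common: ∅.
  x = 6: f ≡ 0 at y ∈ {3, 9}; g ≡ 0 at y ∈ ∅; common: ∅.
  x = 7: f ≡ 0 at y ∈ ∅; g ≡ 0 at y ∈ {4, 9}; common: ∅.
  x = 8: f ≡ 0 at y ∈ ∅; g ≡ 0 at y ∈ {2, 7}; common: ∅.
  x = 9: f ≡ 0 at y ∈ {0, 3}; g ≡ 0 at y ∈ ∅; common: ∅.
  x = 10: f ≡ 0 at y ∈ {4, 7}; g ≡ 0 at y ∈ {6}; common: ∅.
Collecting: common zeros = ∅, so the count is 0.
Comparison with the Bézout bound: 0 ≤ 4 = deg(f)·deg(g), as expected for curves with no common component (the affine F_11-count falls short of the bound because intersections may lie at infinity, over extension fields, or carry multiplicity).


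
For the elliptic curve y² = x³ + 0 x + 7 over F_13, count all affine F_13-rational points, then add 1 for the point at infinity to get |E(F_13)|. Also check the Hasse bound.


Affine points = {(7, 5), (7, 8), (8, 5), (8, 8), (11, 5), (11, 8)}; affine count = 6; |E(F_13)| = 7.

Discriminant check: Δ ∝ 4a³ + 27b² = 4·0³ + 27·7² = 4·0 + 27·49 ≡ 10 (mod 13). Nonzero ⇒ E is nonsingular.
For each x ∈ F_13, compute rhs = x³ + 0·x + 7 mod 13, then count y ∈ F_13 with y² ≡ rhs.
  x = 0: rhs = 7, matching y values: none (0 points).
  x = 1: rhs = 8, matching y values: none (0 points).
  x = 2: rhs = 2, matching y values: none (0 points).
  x = 3: rhs = 8, matching y values: none (0 points).
  x = 4: rhs = 6, matching y values: none (0 points).
  x = 5: rhs = 2, matching y values: none (0 points).
  x = 6: rhs = 2, matching y values: none (0 points).
  x = 7: rhs = 12, matching y values: 5, 8 (2 points).
  x = 8: rhs = 12, matching y values: 5, 8 (2 points).
  x = 9: rhs = 8, matching y values: none (0 points).
  x = 10: rhs = 6, matching y values: none (0 points).
  x = 11: rhs = 12, matching y values: 5, 8 (2 points).
  x = 12: rhs = 6, matching y values: none (0 points).
Total affine count: 6.
Full point count |E(F_13)| = 6 + 1 = 7.
Hasse bound: |7 − (13+1)| = |-7| = 7 ≤ 2√13 ≈ 7.2111 ✓.


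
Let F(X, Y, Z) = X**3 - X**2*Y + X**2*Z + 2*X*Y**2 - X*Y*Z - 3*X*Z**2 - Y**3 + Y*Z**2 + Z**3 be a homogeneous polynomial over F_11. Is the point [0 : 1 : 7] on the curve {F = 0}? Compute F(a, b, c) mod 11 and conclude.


F(0,1,7) ≡ 6 (mod 11); P is NOT on the curve.

Evaluate F(0, 1, 7) term-by-term (mod 11).
  X**3 ↦ 1·0·1·1 = 0
  -X**2*Y ↦ -1·0·1·1 = 0
  X**2*Z ↦ 1·0·1·7 = 0
  2*X*Y**2 ↦ 2·0·1·1 = 0
  -X*Y*Z ↦ -1·0·1·7 = 0
  -3*X*Z**2 ↦ -3·0·1·49 = 0
  -Y**3 ↦ -1·1·1·1 = -1
  Y*Z**2 ↦ 1·1·1·49 = 49
  Z**3 ↦ 1·1·1·343 = 343
Sum: F(0, 1, 7) = (0) + (0) + (0) + (0) + (0) + (0) + (-1) + (49) + (343) = 391.
Reducing mod 11: 391 ≡ 6 (mod 11).
Since F(a, b, c) ≡ 6 ≠ 0 (mod 11), P does NOT lie on the curve.


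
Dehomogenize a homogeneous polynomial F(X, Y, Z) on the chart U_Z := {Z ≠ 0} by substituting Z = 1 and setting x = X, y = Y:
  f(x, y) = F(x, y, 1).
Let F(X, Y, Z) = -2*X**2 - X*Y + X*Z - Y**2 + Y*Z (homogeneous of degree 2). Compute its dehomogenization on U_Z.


f(x, y) = -2*x**2 - x*y + x - y**2 + y

On U_Z we set Z = 1. Each monomial c·X^i·Y^j·Z^k in F becomes c·x^i·y^j·1^k = c·x^i·y^j.
Substituting Z = 1: F(X, Y, 1) = -2*x**2 - x*y + x - y**2 + y.
Note: deg(f) ≤ deg(F) = 2; strict inequality happens when F is divisible by Z (lost terms).


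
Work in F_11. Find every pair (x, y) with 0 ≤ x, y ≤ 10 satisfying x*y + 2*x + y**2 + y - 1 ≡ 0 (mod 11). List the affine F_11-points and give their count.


Affine F_11-points: {(0, 3), (0, 7), (1, 10), (5, 8), (6, 0), (6, 4), (7, 1), (7, 2), (10, 5), (10, 6)}; count = 10.

For each of the 121 pairs (x, y) ∈ F_11², evaluate f(x, y) mod 11. Record the zeros.
  x = 0: [0↦10, 1↦1, 2↦5, 3↦0, 4↦8, 5↦7, 6↦8, 7↦0, 8↦5, 9↦1, 10↦10]  zeros at y ∈ {3, 7}
  x = 1: [0↦1, 1↦4, 2↦9, 3↦5, 4↦3, 5↦3, 6↦5, 7↦9, 8↦4, 9↦1, 10↦0]  zeros at y ∈ {10}
  x = 2: [0↦3, 1↦7, 2↦2, 3↦10, 4↦9, 5↦10, 6↦2, 7↦7, 8↦3, 9↦1, 10↦1]  zeros at y ∈ ∅
  x = 3: [0↦5, 1↦10, 2↦6, 3↦4, 4↦4, 5↦6, 6↦10, 7↦5, 8↦2, 9↦1, 10↦2]  zeros at y ∈ ∅
  x = 4: [0↦7, 1↦2, 2↦10, 3↦9, 4↦10, 5↦2, 6↦7, 7↦3, 8↦1, 9↦1, 10↦3]  zeros at y ∈ ∅
  x = 5: [0↦9, 1↦5, 2↦3, 3↦3, 4↦5, 5↦9, 6↦4, 7↦1, 8↦0, 9↦1, 10↦4]  zeros at y ∈ {8}
  x = 6: [0↦0, 1↦8, 2↦7, 3↦8, 4↦0, 5↦5, 6↦1, 7↦10, 8↦10, 9↦1, 10↦5]  zeros at y ∈ {0, 4}
  x = 7: [0↦2, 1↦0, 2↦0, 3↦2, 4↦6, 5↦1, 6↦9, 7↦8, 8↦9, 9↦1, 10↦6]  zeros at y ∈ {1, 2}
  x = 8: [0↦4, 1↦3, 2↦4, 3↦7, 4↦1, 5↦8, 6↦6, 7↦6, 8↦8, 9↦1, 10↦7]  zeros at y ∈ ∅
  x = 9: [0↦6, 1↦6, 2↦8, 3↦1, 4↦7, 5↦4, 6↦3, 7↦4, 8↦7, 9↦1, 10↦8]  zeros at y ∈ ∅
  x = 10: [0↦8, 1↦9, 2↦1, 3↦6, 4↦2, 5↦0, 6↦0, 7↦2, 8↦6, 9↦1, 10↦9]  zeros at y ∈ {5, 6}
Collecting zeros: affine points = {(0, 3), (0, 7), (1, 10), (5, 8), (6, 0), (6, 4), (7, 1), (7, 2), (10, 5), (10, 6)}.
Total count |C(F_11)_aff| = 10.


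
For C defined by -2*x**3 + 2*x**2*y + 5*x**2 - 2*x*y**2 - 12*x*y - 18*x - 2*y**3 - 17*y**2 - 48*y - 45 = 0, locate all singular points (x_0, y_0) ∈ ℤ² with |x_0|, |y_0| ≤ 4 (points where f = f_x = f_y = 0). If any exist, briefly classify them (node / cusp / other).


Singular points: {(0, -3)}; classification: node.

Compute partial derivatives:
  f_x = -6*x**2 + 4*x*y + 10*x - 2*y**2 - 12*y - 18.
  f_y = 2*x**2 - 4*x*y - 12*x - 6*y**2 - 34*y - 48.
Scan x_0 ∈ {−4, ..., 4}. For each x_0, f_y(x_0, y) is a polynomial in y; find its integer roots y ∈ {−4, ..., 4}, then test f_x and f at those candidates.
  x = -4: f_y(-4, y) = -6*y**2 - 18*y + 32; no integer root y with |y| ≤ 4.
  x = -3: f_y(-3, y) = -6*y**2 - 22*y + 6; no integer root y with |y| ≤ 4.
  x = -2: f_y(-2, y) = -6*y**2 - 26*y - 16; no integer root y with |y| ≤ 4.
  x = -1: f_y(-1, y) = -6*y**2 - 30*y - 34; no integer root y with |y| ≤ 4.
  x = 0: f_y(0, y) = -6*y**2 - 34*y - 48; vanishes at y ∈ {-3}. (0, -3): f_x = 0, f = 0 — SINGULAR.
  x = 1: f_y(1, y) = -6*y**2 - 38*y - 58; no integer root y with |y| ≤ 4.
  x = 2: f_y(2, y) = -6*y**2 - 42*y - 64; no integer root y with |y| ≤ 4.
  x = 3: f_y(3, y) = -6*y**2 - 46*y - 66; no integer root y with |y| ≤ 4.
  x = 4: f_y(4, y) = -6*y**2 - 50*y - 64; no integer root y with |y| ≤ 4.
Only singular point on the grid: (0, -3).
Classify: substitute x = 0 + u, y = -3 + v and expand: f = -2*u**3 + 2*u**2*v - u**2 - 2*u*v**2 - 2*v**3 + v**2.
No constant or linear terms (consistent with a singular point). Quadratic part: -u**2 + v**2. Cubic part: -2*u**3 + 2*u**2*v - 2*u*v**2 - 2*v**3.
The quadratic part v**2 - u**2 = (v − u)(v + u) splits into two distinct linear factors, so there are two distinct tangent lines y − -3 = ±(x − 0) — this is a node (ordinary double point).
Classification: node.


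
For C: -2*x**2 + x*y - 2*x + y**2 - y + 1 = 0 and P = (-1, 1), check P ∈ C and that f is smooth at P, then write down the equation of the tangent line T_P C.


Tangent line at P: 3*x + 3 = 0.

Step 1: f(-1, 1) = 0, so P lies on C.
Step 2: partial derivatives
  f_x(x, y) = -4*x + y - 2, f_y(x, y) = x + 2*y - 1.
  f_x(P) = 3, f_y(P) = 0 (gradient nonzero, so P is smooth).
Step 3: tangent line at P: 3·(x − -1) + 0·(y − 1) = 0.
Expanding: 3*x + 3 = 0.


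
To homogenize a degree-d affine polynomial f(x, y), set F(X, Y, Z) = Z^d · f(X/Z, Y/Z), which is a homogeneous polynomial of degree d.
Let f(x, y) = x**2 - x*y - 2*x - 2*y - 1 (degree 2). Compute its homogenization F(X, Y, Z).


F(X, Y, Z) = X**2 - X*Y - 2*X*Z - 2*Y*Z - Z**2

deg(f) = 2.
Substitute x = X/Z, y = Y/Z into f, then multiply by Z^2.
  monomial 1·x^2·y^0 ↦ 1·X^2·Y^0·Z^0.
  monomial -1·x^1·y^1 ↦ -1·X^1·Y^1·Z^0.
  monomial -2·x^1·y^0 ↦ -2·X^1·Y^0·Z^1.
  monomial -2·x^0·y^1 ↦ -2·X^0·Y^1·Z^1.
  monomial -1·x^0·y^0 ↦ -1·X^0·Y^0·Z^2.
Collecting: F(X, Y, Z) = X**2 - X*Y - 2*X*Z - 2*Y*Z - Z**2.


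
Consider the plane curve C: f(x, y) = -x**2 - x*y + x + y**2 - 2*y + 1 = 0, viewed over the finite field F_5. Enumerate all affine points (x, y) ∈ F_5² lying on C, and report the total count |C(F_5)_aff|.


Affine F_5-points: {(0, 1), (1, 4), (2, 2), (3, 0), (4, 3)}; count = 5.

For each of the 25 pairs (x, y) ∈ F_5², evaluate f(x, y) mod 5. Record the zeros.
  x = 0: [0↦1, 1↦0, 2↦1, 3↦4, 4↦4]  zeros at y ∈ {1}
  x = 1: [0↦1, 1↦4, 2↦4, 3↦1, 4↦0]  zeros at y ∈ {4}
  x = 2: [0↦4, 1↦1, 2↦0, 3↦1, 4↦4]  zeros at y ∈ {2}
  x = 3: [0↦0, 1↦1, 2↦4, 3↦4, 4↦1]  zeros at y ∈ {0}
  x = 4: [0↦4, 1↦4, 2↦1, 3↦0, 4↦1]  zeros at y ∈ {3}
Collecting zeros: affine points = {(0, 1), (1, 4), (2, 2), (3, 0), (4, 3)}.
Total count |C(F_5)_aff| = 5.


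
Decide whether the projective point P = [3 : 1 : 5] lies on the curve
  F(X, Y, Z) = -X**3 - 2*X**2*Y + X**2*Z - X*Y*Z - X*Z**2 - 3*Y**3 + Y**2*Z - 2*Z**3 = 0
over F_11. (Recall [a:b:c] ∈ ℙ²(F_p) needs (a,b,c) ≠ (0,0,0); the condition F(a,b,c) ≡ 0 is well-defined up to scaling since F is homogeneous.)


F(3,1,5) ≡ 3 (mod 11); P is NOT on the curve.

Evaluate F(3, 1, 5) term-by-term (mod 11).
  -X**3 ↦ -1·27·1·1 = -27
  -2*X**2*Y ↦ -2·9·1·1 = -18
  X**2*Z ↦ 1·9·1·5 = 45
  -X*Y*Z ↦ -1·3·1·5 = -15
  -X*Z**2 ↦ -1·3·1·25 = -75
  -3*Y**3 ↦ -3·1·1·1 = -3
  Y**2*Z ↦ 1·1·1·5 = 5
  -2*Z**3 ↦ -2·1·1·125 = -250
Sum: F(3, 1, 5) = (-27) + (-18) + (45) + (-15) + (-75) + (-3) + (5) + (-250) = -338.
Reducing mod 11: -338 ≡ 3 (mod 11).
Since F(a, b, c) ≡ 3 ≠ 0 (mod 11), P does NOT lie on the curve.


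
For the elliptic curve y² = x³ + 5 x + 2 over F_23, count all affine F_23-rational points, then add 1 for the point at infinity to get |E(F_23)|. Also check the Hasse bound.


Affine points = {(0, 5), (0, 18), (1, 10), (1, 13), (6, 8), (6, 15), (7, 9), (7, 14), (8, 5), (8, 18), (11, 10), (11, 13), (15, 5), (15, 18), (17, 3), (17, 20), (18, 6), (18, 17), (20, 11), (20, 12)}; affine count = 20; |E(F_23)| = 21.

Discriminant check: Δ ∝ 4a³ + 27b² = 4·5³ + 27·2² = 4·125 + 27·4 ≡ 10 (mod 23). Nonzero ⇒ E is nonsingular.
For each x ∈ F_23, compute rhs = x³ + 5·x + 2 mod 23, then count y ∈ F_23 with y² ≡ rhs.
  x = 0: rhs = 2, matching y values: 5, 18 (2 points).
  x = 1: rhs = 8, matching y values: 10, 13 (2 points).
  x = 2: rhs = 20, matching y values: none (0 points).
  x = 3: rhs = 21, matching y values: none (0 points).
  x = 4: rhs = 17, matching y values: none (0 points).
  x = 5: rhs = 14, matching y values: none (0 points).
  x = 6: rhs = 18, matching y values: 8, 15 (2 points).
  x = 7: rhs = 12, matching y values: 9, 14 (2 points).
  x = 8: rhs = 2, matching y values: 5, 18 (2 points).
  x = 9: rhs = 17, matching y values: none (0 points).
  x = 10: rhs = 17, matching y values: none (0 points).
  x = 11: rhs = 8, matching y values: 10, 13 (2 points).
  x = 12: rhs = 19, matching y values: none (0 points).
  x = 13: rhs = 10, matching y values: none (0 points).
  x = 14: rhs = 10, matching y values: none (0 points).
  x = 15: rhs = 2, matching y values: 5, 18 (2 points).
  x = 16: rhs = 15, matching y values: none (0 points).
  x = 17: rhs = 9, matching y values: 3, 20 (2 points).
  x = 18: rhs = 13, matching y values: 6, 17 (2 points).
  x = 19: rhs = 10, matching y values: none (0 points).
  x = 20: rhs = 6, matching y values: 11, 12 (2 points).
  x = 21: rhs = 7, matching y values: none (0 points).
  x = 22: rhs = 19, matching y values: none (0 points).
Total affine count: 20.
Full point count |E(F_23)| = 20 + 1 = 21.
Hasse bound: |21 − (23+1)| = |-3| = 3 ≤ 2√23 ≈ 9.5917 ✓.
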